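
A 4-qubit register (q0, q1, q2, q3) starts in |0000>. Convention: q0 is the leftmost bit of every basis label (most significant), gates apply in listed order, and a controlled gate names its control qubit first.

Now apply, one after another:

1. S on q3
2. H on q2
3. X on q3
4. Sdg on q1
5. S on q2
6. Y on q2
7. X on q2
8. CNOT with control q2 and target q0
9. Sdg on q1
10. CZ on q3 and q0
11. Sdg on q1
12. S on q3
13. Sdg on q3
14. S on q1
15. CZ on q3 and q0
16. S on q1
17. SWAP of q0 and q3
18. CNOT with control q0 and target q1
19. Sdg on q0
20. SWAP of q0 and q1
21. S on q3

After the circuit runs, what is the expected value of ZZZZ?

In the final state, ZZZZ has expectation 1.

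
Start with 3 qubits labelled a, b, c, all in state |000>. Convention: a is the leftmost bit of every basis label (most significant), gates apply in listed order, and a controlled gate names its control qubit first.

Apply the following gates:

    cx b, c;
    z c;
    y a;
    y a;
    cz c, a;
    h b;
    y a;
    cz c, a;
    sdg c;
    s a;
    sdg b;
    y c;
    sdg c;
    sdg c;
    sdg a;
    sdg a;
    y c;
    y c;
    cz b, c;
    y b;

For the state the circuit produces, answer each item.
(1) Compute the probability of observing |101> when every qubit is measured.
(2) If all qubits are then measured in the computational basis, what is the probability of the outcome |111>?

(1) A full measurement returns |101> with probability 1/2.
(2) Outcome |111> occurs with probability 1/2.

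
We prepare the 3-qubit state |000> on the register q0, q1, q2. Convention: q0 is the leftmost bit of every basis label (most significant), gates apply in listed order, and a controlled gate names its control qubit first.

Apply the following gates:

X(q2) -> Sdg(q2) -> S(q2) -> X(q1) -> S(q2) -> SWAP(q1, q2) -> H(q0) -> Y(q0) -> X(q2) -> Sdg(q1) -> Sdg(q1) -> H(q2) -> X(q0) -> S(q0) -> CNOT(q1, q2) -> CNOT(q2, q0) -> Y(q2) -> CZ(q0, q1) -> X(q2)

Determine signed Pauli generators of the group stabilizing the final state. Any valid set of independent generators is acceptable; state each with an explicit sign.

The final state is stabilized by the group generated by +YIZ, +ZIY, -IZI; other independent generating sets are equally valid.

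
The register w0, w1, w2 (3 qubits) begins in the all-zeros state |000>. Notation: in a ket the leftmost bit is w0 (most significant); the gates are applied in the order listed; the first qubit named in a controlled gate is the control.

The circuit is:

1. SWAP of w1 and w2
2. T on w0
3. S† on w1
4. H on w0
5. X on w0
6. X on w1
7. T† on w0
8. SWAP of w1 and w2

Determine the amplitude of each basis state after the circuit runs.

The final amplitudes are sqrt(2)/2 on |001>, -sqrt(2)*exp(3*I*pi/4)/2 on |101>, and 0 on every other basis state.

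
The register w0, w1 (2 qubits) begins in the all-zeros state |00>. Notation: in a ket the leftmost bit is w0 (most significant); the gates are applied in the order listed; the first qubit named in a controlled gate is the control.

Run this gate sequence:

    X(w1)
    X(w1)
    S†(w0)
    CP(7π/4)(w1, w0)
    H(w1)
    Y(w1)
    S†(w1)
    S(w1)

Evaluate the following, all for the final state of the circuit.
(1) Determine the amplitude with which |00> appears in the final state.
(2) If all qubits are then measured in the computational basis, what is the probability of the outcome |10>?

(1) |00> carries amplitude -sqrt(2)*I/2 in the final state. Key observation: gates 1-2 undo each other exactly, leaving only the rest of the circuit to track.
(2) The probability of measuring |10> is 0.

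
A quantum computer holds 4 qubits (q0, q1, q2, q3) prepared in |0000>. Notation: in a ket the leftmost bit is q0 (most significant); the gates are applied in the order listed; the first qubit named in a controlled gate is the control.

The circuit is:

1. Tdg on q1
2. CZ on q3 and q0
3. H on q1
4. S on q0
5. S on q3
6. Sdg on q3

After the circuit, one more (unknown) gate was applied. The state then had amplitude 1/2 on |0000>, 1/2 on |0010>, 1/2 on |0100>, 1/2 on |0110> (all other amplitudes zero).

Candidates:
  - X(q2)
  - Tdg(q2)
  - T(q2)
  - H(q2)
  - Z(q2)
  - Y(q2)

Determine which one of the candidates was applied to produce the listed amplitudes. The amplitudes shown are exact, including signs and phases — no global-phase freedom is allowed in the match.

The unique candidate consistent with the amplitudes is H(q2). Key observation: the block from step 5 through step 6 cancels to the identity and can be dropped.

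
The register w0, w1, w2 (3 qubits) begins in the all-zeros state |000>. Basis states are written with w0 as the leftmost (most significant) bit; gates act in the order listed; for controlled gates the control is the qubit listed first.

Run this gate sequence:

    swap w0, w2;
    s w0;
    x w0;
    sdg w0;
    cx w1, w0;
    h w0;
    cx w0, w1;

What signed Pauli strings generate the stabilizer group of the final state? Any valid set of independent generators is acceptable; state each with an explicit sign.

The stabilizer group can be generated by -XXI, +ZZI, +IIZ, among other valid generating sets.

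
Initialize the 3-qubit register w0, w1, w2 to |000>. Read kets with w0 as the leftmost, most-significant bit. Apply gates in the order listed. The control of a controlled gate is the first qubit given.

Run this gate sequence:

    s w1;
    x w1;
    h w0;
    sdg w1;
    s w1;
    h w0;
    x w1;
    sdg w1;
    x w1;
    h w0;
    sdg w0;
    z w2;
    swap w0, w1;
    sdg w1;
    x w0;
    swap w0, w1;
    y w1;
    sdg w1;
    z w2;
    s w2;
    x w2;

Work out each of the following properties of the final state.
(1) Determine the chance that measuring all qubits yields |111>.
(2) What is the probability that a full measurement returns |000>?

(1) Outcome |111> occurs with probability 1/2. Key observation: the block from step 1 through step 8 cancels to the identity and can be dropped.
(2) The probability of measuring |000> is 0.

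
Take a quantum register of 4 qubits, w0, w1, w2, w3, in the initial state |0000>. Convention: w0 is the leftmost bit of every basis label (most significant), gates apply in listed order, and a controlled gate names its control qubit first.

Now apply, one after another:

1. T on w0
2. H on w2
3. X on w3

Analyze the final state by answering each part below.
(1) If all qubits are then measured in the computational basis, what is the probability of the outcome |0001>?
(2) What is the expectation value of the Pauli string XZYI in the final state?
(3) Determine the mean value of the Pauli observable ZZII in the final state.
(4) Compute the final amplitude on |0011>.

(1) A full measurement returns |0001> with probability 1/2.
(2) The expectation value of XZYI is 0.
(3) The expectation value of ZZII is 1.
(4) The final state's coefficient on |0011> equals sqrt(2)/2.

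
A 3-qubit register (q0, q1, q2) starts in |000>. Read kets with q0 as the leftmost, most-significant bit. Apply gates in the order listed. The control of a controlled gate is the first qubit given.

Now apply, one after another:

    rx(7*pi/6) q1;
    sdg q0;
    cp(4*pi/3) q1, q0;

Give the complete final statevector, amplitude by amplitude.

After the circuit, the state carries amplitude -sqrt(6)/4 + sqrt(2)/4 on |000>, I*(-sqrt(6) - sqrt(2))/4 on |010>, and 0 on every other basis state.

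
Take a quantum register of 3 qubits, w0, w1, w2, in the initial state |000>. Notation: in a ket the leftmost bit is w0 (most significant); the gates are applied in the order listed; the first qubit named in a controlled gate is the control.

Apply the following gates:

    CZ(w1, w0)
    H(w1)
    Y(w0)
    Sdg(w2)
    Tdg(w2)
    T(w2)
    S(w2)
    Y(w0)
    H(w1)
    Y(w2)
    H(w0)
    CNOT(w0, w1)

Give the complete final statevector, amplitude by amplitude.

The final amplitudes are sqrt(2)*I/2 on |001>, sqrt(2)*I/2 on |111>, and 0 on every other basis state. Key observation: steps 2-9 multiply out to the identity, so the circuit reduces to the remaining gates.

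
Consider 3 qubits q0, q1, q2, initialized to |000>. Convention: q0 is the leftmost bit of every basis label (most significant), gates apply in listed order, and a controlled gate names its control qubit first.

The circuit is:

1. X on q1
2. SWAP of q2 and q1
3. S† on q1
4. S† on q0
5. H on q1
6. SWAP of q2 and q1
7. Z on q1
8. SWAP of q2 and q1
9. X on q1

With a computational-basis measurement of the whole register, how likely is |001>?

A full measurement returns |001> with probability 1/2.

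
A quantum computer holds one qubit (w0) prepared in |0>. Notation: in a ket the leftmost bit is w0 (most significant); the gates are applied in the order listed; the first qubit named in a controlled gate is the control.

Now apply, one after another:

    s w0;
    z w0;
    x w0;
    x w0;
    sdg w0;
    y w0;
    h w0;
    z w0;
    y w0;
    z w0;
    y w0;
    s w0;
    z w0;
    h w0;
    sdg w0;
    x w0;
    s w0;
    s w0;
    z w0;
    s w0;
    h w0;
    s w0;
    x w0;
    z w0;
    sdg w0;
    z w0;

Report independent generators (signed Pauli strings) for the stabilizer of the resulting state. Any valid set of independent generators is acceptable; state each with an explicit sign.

One valid set of independent stabilizer generators is +Y (any independent generating set of the same group is equally correct).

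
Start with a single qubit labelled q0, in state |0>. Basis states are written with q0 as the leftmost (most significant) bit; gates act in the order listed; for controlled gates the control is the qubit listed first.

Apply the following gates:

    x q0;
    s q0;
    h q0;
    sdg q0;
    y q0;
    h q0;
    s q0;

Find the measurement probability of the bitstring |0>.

Outcome |0> occurs with probability 1/2.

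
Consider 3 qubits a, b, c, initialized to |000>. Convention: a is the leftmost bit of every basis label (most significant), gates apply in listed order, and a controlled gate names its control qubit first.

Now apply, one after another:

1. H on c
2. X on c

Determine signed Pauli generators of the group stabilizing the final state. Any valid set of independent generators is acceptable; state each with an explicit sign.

The final state is stabilized by the group generated by +IIX, +ZII, +IZI; other independent generating sets are equally valid.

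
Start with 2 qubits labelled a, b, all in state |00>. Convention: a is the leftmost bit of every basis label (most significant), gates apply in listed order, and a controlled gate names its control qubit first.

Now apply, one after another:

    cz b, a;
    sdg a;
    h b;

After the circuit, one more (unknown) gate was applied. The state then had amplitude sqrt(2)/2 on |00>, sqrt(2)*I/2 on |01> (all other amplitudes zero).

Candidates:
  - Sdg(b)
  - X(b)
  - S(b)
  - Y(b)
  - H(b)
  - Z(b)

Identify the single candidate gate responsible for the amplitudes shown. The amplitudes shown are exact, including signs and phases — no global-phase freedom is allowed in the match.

It was S(b) that produced the state shown.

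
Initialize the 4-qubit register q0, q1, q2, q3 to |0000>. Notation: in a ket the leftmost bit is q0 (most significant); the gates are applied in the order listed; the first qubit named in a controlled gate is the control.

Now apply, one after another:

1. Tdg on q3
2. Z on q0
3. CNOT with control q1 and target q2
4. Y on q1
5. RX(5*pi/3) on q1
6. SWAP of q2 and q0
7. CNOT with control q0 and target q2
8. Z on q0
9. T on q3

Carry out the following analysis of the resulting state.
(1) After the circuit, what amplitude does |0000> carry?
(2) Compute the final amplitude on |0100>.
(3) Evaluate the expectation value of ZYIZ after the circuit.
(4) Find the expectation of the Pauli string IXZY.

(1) The final state's coefficient on |0000> equals 1/2.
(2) The amplitude on |0100> is -sqrt(3)*I/2.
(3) The expectation value of ZYIZ is -sqrt(3)/2.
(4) The expectation value of IXZY is 0.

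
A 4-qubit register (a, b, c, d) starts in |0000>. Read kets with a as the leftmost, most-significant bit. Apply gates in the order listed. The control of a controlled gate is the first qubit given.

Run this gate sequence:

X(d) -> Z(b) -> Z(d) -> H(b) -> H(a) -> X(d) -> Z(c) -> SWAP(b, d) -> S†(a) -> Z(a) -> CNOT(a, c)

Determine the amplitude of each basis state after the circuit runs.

After the circuit, the state carries amplitude -1/2 on |0000>, -1/2 on |0001>, -I/2 on |1010>, -I/2 on |1011>, and 0 on every other basis state.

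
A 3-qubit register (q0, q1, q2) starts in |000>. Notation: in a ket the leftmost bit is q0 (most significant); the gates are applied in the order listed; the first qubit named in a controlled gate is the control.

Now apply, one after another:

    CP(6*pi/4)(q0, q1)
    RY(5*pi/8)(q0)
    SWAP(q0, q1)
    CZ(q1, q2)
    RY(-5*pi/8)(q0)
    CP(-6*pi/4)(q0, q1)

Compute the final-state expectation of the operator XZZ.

In the final state, XZZ has expectation (-2 + sqrt(2 - sqrt(2)))*sqrt(sqrt(2) + 2)/8.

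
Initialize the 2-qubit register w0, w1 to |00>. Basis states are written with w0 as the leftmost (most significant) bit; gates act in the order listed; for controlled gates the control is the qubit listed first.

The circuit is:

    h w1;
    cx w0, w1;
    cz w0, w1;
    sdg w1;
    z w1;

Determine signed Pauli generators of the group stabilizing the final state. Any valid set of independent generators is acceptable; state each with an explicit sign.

The final state is stabilized by the group generated by +IY, +ZI; other independent generating sets are equally valid.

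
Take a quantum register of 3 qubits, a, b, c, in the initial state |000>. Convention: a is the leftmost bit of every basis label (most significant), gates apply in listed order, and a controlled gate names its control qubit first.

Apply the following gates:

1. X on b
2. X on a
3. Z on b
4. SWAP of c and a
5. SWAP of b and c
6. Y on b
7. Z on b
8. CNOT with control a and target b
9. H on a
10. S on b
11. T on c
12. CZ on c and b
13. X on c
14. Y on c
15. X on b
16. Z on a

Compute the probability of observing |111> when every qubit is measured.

Outcome |111> occurs with probability 1/2.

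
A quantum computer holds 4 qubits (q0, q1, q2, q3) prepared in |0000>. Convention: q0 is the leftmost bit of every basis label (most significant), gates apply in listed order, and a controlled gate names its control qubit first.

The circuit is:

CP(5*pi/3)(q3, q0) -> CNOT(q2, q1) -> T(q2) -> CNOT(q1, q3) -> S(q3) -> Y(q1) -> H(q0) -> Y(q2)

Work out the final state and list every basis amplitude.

The final amplitudes are -sqrt(2)/2 on |0110>, -sqrt(2)/2 on |1110>, and 0 on every other basis state.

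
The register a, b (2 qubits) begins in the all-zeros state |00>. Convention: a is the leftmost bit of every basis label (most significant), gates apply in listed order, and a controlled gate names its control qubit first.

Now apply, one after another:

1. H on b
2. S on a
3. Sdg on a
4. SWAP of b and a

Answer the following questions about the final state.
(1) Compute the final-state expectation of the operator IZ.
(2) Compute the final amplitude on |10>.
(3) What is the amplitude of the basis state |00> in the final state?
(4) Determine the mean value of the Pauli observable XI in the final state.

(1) The expectation value of IZ is 1. Key observation: steps 2-3 multiply out to the identity, so the circuit reduces to the remaining gates.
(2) The final state's coefficient on |10> equals sqrt(2)/2.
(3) |00> carries amplitude sqrt(2)/2 in the final state.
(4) The expectation value of XI is 1.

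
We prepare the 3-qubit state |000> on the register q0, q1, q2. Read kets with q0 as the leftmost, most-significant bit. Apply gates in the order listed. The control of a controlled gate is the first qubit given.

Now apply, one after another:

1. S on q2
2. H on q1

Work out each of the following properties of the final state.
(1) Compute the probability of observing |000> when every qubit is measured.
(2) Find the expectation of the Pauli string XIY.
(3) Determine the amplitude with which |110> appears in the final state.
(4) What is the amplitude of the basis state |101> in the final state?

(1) Outcome |000> occurs with probability 1/2.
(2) The expectation value of XIY is 0.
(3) |110> carries amplitude 0 in the final state.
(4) The amplitude on |101> is 0.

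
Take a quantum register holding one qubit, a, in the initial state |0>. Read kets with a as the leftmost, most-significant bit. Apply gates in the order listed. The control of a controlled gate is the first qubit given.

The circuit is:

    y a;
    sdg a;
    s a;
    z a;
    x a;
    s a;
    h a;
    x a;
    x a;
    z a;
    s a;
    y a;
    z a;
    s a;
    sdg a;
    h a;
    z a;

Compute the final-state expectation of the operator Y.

The observable Y averages to 1.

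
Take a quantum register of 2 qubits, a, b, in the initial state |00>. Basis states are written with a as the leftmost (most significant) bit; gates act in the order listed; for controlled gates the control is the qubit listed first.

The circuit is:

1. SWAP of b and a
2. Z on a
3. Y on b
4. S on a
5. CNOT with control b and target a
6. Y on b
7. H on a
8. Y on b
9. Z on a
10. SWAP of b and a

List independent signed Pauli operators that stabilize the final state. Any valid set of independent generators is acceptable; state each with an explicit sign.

The final state is stabilized by the group generated by +IX, -ZI; other independent generating sets are equally valid.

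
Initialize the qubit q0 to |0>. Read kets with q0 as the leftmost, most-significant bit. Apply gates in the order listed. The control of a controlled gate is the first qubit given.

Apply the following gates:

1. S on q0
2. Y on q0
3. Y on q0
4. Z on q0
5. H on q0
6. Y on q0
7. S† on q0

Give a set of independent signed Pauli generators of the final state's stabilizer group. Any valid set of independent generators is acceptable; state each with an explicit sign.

The stabilizer group can be generated by +Y, among other valid generating sets.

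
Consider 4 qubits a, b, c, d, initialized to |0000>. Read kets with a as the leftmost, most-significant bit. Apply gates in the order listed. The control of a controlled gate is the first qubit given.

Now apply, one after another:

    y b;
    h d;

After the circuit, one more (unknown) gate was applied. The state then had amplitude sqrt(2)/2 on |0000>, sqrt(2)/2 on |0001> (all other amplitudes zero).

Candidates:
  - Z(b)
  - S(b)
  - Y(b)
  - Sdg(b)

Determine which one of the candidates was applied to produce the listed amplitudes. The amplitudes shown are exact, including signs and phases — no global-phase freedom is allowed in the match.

The applied gate was Y(b).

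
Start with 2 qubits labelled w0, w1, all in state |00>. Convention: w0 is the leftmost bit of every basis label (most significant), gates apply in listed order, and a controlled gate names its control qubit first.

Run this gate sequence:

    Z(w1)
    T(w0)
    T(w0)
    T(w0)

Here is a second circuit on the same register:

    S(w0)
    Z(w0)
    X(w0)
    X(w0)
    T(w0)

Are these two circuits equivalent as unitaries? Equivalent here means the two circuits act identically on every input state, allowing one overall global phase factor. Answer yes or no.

No — the two circuits implement different unitaries, even allowing a global phase.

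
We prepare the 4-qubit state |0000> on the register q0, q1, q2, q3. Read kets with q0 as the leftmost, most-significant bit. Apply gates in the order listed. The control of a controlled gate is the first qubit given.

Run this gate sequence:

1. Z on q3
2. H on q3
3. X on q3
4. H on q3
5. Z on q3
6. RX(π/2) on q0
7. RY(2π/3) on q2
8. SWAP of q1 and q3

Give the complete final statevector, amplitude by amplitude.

After the circuit, the state carries amplitude sqrt(2)/4 on |0000>, sqrt(6)/4 on |0010>, -sqrt(2)*I/4 on |1000>, -sqrt(6)*I/4 on |1010>, and 0 on every other basis state. Key observation: gates 2-5 undo each other exactly, leaving only the rest of the circuit to track.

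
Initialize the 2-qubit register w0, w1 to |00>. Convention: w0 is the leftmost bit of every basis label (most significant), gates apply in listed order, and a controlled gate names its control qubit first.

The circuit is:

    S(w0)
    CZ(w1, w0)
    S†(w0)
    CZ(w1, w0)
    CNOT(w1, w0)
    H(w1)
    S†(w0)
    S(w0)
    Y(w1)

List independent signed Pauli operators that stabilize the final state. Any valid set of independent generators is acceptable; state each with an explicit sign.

One valid set of independent stabilizer generators is -IX, +ZI (any independent generating set of the same group is equally correct).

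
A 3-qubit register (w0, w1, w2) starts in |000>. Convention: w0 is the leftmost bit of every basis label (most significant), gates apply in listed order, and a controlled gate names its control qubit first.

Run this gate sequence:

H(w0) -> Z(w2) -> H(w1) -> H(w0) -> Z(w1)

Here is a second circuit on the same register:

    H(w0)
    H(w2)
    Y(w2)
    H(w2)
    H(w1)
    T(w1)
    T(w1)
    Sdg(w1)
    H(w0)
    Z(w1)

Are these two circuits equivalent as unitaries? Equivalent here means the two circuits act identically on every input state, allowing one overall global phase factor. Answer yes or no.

No: there is an input state on which the two circuits produce genuinely different outputs (not merely differing by a phase).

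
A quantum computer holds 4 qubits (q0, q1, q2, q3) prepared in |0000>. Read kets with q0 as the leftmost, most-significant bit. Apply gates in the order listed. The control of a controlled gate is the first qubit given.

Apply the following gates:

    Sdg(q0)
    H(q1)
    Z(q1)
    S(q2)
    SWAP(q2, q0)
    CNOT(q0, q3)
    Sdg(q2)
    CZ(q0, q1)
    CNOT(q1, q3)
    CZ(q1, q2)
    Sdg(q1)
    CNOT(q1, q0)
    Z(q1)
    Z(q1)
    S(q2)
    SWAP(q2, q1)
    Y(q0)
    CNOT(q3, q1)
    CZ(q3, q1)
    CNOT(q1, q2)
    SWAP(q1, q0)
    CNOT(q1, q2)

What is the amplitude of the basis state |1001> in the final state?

The amplitude on |1001> is -sqrt(2)/2.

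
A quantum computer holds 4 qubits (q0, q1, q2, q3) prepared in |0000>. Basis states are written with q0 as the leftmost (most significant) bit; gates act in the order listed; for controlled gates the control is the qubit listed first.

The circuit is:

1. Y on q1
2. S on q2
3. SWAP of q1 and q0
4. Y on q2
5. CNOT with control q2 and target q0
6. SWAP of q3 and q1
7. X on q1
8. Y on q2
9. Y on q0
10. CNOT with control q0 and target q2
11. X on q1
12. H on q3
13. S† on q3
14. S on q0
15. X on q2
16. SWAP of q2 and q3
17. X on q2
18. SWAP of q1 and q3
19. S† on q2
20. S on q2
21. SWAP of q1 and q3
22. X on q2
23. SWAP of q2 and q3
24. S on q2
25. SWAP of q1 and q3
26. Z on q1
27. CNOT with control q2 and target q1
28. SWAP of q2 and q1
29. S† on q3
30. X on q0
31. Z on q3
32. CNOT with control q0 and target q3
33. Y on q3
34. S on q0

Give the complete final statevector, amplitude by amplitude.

The resulting statevector has amplitude sqrt(2)/2 on |0001>, sqrt(2)*I/2 on |0011>, and 0 on every other basis state. Key observation: steps 16-23 multiply out to the identity, so the circuit reduces to the remaining gates.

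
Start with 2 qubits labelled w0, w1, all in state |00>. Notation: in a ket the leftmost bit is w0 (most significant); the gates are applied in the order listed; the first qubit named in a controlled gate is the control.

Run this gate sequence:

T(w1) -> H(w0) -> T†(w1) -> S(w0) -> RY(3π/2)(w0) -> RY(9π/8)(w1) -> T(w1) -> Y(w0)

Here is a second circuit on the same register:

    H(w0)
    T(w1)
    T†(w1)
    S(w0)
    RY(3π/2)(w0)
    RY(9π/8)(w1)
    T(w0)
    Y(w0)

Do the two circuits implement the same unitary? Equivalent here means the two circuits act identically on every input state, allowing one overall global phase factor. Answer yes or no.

No — the two circuits implement different unitaries, even allowing a global phase.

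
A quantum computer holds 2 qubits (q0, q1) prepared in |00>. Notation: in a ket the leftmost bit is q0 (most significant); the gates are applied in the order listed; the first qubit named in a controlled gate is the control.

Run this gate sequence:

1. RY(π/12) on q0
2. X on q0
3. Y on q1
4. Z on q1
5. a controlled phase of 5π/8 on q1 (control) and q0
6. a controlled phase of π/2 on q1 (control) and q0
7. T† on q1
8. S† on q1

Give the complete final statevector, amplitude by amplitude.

After the circuit, the state carries amplitude 0 on |00>, (-sqrt(6 - 3*sqrt(2))/4 + sqrt(sqrt(2) + 2)/4)*exp(3*I*pi/4) on |01>, 0 on |10>, (-sqrt(3*sqrt(2) + 6)/4 - sqrt(2 - sqrt(2))/4)*exp(7*I*pi/8) on |11>.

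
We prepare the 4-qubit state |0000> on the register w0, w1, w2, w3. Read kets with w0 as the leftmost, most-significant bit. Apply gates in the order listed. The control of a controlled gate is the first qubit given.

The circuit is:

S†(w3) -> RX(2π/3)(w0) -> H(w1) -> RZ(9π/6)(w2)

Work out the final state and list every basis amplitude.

The resulting statevector has amplitude -sqrt(2)*exp(I*pi/4)/4 on |0000>, -sqrt(2)*exp(I*pi/4)/4 on |0100>, sqrt(6)*exp(3*I*pi/4)/4 on |1000>, sqrt(6)*exp(3*I*pi/4)/4 on |1100>, and 0 on every other basis state.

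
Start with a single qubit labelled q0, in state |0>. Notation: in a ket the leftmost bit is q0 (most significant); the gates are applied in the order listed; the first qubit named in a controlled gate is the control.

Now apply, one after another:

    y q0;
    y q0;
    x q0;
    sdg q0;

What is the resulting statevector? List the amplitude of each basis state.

The final amplitudes are 0 on |0>, -I on |1>.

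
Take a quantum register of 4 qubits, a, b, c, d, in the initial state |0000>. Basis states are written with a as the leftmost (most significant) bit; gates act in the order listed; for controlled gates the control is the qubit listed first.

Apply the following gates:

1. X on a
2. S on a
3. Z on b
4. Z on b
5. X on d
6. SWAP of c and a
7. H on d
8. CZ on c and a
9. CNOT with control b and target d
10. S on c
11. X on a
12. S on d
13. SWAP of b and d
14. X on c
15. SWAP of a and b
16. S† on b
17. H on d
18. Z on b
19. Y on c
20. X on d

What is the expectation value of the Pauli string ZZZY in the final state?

The expectation value of ZZZY is 0.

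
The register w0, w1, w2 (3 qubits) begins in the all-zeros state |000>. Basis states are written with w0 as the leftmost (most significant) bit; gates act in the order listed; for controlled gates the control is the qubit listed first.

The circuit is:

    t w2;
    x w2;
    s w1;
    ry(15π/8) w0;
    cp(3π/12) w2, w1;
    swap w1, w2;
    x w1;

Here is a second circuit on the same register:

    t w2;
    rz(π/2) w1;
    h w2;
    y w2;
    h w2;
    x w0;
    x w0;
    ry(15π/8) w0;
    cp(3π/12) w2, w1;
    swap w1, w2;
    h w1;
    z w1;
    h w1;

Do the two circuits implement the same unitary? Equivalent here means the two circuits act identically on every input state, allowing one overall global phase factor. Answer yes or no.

No: there is an input state on which the two circuits produce genuinely different outputs (not merely differing by a phase).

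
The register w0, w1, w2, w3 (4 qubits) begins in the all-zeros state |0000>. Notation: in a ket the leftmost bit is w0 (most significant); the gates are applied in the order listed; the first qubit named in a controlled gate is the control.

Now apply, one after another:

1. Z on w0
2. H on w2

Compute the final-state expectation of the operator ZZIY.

The expectation value of ZZIY is 0.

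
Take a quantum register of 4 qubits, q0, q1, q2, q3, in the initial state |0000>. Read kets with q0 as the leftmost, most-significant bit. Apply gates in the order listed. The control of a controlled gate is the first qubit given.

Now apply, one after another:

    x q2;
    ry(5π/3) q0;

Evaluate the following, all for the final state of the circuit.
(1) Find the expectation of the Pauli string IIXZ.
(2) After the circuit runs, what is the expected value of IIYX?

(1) The observable IIXZ averages to 0.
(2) In the final state, IIYX has expectation 0.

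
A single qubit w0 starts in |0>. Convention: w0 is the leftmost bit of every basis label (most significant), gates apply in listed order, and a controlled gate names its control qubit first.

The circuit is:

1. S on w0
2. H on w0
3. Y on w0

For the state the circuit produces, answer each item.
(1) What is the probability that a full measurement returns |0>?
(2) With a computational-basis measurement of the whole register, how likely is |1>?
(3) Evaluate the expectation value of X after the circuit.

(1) Outcome |0> occurs with probability 1/2.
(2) A full measurement returns |1> with probability 1/2.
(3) The observable X averages to -1.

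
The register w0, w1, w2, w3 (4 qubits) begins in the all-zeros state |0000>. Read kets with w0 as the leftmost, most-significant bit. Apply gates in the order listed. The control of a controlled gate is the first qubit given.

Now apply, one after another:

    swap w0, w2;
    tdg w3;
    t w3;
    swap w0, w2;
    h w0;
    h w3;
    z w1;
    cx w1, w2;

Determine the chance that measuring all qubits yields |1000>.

The probability of measuring |1000> is 1/4. Key observation: steps 1-4 multiply out to the identity, so the circuit reduces to the remaining gates.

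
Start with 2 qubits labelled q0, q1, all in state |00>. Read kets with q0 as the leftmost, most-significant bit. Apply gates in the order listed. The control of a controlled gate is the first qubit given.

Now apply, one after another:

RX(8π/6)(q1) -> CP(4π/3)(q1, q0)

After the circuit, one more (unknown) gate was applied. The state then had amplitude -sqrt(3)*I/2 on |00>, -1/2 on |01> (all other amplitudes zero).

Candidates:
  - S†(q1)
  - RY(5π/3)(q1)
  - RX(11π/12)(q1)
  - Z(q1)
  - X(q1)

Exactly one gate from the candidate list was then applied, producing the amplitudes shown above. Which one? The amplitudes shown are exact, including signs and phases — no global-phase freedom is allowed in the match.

The applied gate was X(q1).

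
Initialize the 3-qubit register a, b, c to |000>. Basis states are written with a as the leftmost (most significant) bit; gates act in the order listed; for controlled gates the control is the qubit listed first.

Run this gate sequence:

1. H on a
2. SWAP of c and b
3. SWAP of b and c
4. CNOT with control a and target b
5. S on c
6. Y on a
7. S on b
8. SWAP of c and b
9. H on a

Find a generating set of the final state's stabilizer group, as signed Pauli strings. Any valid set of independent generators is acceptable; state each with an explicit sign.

The stabilizer group can be generated by -XIZ, -ZIY, +IZI, among other valid generating sets.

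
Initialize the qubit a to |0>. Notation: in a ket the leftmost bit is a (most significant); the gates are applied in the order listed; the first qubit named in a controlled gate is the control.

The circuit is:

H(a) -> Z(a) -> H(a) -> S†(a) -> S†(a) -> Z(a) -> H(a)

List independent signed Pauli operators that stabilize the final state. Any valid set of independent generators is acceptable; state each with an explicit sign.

One valid set of independent stabilizer generators is -X (any independent generating set of the same group is equally correct).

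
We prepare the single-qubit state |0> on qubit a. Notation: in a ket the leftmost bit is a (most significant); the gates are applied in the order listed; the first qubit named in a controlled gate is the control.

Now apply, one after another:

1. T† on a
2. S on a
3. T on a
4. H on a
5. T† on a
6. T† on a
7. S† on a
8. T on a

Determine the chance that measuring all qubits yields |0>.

A full measurement returns |0> with probability 1/2.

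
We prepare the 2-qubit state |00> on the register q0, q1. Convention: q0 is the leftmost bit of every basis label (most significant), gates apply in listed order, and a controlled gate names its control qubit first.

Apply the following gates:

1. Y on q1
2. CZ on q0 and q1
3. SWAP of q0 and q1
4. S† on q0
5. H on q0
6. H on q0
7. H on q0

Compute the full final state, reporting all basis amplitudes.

After the circuit, the state carries amplitude sqrt(2)/2 on |00>, 0 on |01>, -sqrt(2)/2 on |10>, 0 on |11>. Key observation: the block from step 5 through step 6 cancels to the identity and can be dropped.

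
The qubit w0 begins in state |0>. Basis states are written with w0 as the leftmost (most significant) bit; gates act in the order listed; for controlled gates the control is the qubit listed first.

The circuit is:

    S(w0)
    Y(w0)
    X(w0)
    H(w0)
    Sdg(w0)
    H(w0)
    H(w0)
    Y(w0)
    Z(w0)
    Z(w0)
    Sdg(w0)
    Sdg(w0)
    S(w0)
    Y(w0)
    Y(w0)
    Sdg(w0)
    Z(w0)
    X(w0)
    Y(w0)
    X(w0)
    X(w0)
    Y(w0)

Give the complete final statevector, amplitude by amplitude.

The final amplitudes are -sqrt(2)/2 on |0>, -sqrt(2)*I/2 on |1>.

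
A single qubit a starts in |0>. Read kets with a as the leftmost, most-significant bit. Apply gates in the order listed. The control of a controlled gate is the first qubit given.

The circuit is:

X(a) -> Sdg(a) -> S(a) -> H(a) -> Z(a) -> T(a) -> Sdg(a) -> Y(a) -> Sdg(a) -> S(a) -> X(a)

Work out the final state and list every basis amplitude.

After the circuit, the state carries amplitude sqrt(2)*I/2 on |0>, -sqrt(2)*exp(I*pi/4)/2 on |1>.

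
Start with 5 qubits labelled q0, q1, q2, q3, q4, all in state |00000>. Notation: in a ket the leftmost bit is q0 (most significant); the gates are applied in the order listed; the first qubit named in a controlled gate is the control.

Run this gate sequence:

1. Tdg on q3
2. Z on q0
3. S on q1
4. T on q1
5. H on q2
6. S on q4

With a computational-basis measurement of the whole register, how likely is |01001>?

A full measurement returns |01001> with probability 0.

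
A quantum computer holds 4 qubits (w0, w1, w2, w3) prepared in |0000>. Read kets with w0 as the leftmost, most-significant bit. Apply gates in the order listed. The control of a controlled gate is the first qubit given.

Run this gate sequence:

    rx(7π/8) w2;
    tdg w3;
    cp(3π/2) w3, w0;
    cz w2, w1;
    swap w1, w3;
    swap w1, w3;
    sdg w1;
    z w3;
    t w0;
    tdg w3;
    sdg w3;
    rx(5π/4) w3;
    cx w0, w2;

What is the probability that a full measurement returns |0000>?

The probability of measuring |0000> is (2 - sqrt(2))*(2 - sqrt(sqrt(2) + 2))/16. Key observation: steps 5-6 multiply out to the identity, so the circuit reduces to the remaining gates.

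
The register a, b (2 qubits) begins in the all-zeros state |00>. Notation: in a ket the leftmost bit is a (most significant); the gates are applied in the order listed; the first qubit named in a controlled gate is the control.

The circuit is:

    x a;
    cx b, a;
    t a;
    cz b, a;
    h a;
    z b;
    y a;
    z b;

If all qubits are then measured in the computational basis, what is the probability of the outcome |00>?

A full measurement returns |00> with probability 1/2.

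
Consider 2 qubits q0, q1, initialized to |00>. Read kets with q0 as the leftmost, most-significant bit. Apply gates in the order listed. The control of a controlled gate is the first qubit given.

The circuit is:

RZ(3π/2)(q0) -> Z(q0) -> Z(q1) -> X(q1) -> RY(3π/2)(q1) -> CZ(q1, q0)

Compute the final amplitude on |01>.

The final state's coefficient on |01> equals sqrt(2)*exp(I*pi/4)/2.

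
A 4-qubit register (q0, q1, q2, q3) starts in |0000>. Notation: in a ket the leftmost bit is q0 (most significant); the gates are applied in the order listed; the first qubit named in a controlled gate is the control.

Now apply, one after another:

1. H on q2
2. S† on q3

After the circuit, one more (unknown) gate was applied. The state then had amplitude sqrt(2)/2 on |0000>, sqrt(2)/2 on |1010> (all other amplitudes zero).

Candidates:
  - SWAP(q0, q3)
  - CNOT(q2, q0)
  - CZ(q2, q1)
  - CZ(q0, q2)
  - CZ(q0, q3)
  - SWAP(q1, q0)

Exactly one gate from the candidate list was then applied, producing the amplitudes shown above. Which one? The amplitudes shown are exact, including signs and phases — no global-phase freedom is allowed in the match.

The unique candidate consistent with the amplitudes is CNOT(q2, q0).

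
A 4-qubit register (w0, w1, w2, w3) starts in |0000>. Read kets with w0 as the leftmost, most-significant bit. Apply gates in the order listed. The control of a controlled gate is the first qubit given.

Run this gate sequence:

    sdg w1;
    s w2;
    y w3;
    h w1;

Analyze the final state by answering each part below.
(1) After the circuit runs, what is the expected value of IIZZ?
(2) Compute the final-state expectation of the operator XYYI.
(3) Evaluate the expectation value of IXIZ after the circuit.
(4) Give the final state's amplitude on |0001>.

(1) The expectation value of IIZZ is -1.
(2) The expectation value of XYYI is 0.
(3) In the final state, IXIZ has expectation -1.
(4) |0001> carries amplitude sqrt(2)*I/2 in the final state.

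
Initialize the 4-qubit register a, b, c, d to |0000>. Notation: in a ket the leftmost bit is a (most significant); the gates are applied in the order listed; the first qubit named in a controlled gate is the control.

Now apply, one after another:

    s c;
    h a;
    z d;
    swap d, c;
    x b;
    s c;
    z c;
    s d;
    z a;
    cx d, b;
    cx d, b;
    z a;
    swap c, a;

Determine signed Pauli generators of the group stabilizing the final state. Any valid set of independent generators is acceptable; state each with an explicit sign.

The stabilizer group can be generated by +IIXI, +ZIII, -IZII, +IIIZ, among other valid generating sets. Key observation: steps 9-12 multiply out to the identity, so the circuit reduces to the remaining gates.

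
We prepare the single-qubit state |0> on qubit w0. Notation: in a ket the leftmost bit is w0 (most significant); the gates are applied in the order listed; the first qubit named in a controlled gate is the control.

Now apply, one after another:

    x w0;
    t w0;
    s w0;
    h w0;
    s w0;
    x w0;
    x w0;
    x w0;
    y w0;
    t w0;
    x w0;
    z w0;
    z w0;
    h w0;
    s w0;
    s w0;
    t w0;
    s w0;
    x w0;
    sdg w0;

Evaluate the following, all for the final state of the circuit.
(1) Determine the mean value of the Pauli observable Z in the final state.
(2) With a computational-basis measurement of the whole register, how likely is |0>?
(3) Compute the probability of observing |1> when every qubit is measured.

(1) The observable Z averages to sqrt(2)/2.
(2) The probability of measuring |0> is sqrt(2)/4 + 1/2.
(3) A full measurement returns |1> with probability 1/2 - sqrt(2)/4.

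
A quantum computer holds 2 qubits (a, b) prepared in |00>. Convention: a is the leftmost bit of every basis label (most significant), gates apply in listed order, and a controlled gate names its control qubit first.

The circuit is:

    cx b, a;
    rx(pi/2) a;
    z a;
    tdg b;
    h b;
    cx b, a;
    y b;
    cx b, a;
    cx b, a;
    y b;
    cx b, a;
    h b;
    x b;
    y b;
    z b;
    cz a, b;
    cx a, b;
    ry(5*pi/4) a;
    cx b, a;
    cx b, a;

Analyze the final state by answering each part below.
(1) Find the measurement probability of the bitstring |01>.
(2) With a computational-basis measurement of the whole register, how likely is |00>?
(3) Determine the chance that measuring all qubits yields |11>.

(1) Outcome |01> occurs with probability sqrt(2)/8 + 1/4. Key observation: gates 5-12 undo each other exactly, leaving only the rest of the circuit to track.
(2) Outcome |00> occurs with probability 1/4 - sqrt(2)/8.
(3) Outcome |11> occurs with probability 1/4 - sqrt(2)/8.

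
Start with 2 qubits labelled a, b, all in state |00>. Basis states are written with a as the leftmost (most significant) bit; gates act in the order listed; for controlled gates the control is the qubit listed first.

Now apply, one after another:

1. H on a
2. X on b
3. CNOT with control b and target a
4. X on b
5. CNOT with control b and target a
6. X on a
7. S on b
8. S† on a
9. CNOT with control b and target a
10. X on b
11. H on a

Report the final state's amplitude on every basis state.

After the circuit, the state carries amplitude 0 on |00>, 1/2 - I/2 on |01>, 0 on |10>, 1/2 + I/2 on |11>.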